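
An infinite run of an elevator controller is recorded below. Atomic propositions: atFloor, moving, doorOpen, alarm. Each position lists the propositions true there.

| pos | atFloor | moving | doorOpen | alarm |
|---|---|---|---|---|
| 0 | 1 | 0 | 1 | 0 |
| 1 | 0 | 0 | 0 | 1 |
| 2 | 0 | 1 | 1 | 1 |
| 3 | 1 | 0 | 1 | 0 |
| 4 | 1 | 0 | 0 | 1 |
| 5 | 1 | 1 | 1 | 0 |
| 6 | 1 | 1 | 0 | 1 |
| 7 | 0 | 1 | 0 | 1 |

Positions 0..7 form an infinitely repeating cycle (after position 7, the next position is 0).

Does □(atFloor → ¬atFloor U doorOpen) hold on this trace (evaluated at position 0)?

atFloor → ¬atFloor U doorOpen must hold at every position from 0 onward. It fails at position 4, so □(atFloor → ¬atFloor U doorOpen) is false.
Positions where atFloor holds: 0, 3, 4, 5, 6.
Check ¬atFloor U doorOpen at each: 0→ok, 3→ok, 4→fails, 5→ok, 6→fails.

No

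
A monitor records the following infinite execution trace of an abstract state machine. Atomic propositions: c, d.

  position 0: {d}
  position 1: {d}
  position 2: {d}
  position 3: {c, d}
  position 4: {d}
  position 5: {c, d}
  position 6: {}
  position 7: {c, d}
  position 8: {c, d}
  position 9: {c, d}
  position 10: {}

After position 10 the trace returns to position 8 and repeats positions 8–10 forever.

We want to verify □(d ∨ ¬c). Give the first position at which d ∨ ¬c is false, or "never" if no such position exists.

d ∨ ¬c holds at every position 0..10, and those are all the positions the trace ever visits, so the invariant □(d ∨ ¬c) is never violated.

never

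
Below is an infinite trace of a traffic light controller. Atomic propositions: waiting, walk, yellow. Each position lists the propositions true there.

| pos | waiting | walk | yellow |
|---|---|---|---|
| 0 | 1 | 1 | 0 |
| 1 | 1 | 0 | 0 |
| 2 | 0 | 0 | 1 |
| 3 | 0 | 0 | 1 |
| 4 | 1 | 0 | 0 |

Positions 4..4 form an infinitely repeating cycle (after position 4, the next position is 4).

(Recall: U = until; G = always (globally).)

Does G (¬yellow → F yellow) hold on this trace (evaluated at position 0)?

Does not hold

¬yellow → F yellow must hold at every position from 0 onward. It fails at position 4, so G (¬yellow → F yellow) is false.
Positions where ¬yellow holds: 0, 1, 4.
Check F yellow at each: 0→ok, 1→ok, 4→fails.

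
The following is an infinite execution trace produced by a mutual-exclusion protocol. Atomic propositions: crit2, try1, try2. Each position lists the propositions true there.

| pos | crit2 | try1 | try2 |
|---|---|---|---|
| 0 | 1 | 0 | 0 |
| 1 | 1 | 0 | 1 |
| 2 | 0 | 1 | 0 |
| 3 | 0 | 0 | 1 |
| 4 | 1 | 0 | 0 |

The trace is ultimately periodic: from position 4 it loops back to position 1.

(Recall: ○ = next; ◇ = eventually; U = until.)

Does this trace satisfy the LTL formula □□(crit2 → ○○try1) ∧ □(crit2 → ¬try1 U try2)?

□(crit2 → ○○try1) must hold at every position from 0 onward. It fails at position 0, so □□(crit2 → ○○try1) is false.
crit2 → ¬try1 U try2 holds at every position 0..4, and those are all positions ever visited, so □(crit2 → ¬try1 U try2) holds.
Positions where crit2 holds: 0, 1, 4.
Check ¬try1 U try2 at each: 0→ok, 1→ok, 4→ok.
At position 0: □□(crit2 → ○○try1) is false; □(crit2 → ¬try1 U try2) is true; so □□(crit2 → ○○try1) ∧ □(crit2 → ¬try1 U try2) is false.

Violated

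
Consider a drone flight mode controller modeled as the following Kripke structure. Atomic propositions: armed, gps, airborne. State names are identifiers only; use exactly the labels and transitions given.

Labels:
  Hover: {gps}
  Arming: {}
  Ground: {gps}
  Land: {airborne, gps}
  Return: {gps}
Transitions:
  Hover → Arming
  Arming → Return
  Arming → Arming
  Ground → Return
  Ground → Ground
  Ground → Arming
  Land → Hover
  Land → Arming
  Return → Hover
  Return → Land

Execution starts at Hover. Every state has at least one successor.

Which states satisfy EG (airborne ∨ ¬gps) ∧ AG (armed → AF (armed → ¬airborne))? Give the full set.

States satisfying airborne ∨ ¬gps: {Arming, Land}.
States satisfying EG (airborne ∨ ¬gps): {Arming, Land}.
States satisfying armed → AF (armed → ¬airborne): {Hover, Arming, Ground, Land, Return}.
States satisfying AG (armed → AF (armed → ¬airborne)): {Hover, Arming, Ground, Land, Return}.
States satisfying EG (airborne ∨ ¬gps) ∧ AG (armed → AF (armed → ¬airborne)): {Arming, Land}.

{Arming, Land}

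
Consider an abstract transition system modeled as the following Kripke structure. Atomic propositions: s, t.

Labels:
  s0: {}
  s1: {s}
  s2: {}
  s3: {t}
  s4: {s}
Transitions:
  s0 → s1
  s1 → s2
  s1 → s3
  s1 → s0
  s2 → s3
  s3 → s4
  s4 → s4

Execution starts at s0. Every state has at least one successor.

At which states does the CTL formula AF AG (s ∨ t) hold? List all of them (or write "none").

{s2, s3, s4}

States satisfying AG (s ∨ t): {s3, s4}.
States satisfying AF AG (s ∨ t): {s2, s3, s4}.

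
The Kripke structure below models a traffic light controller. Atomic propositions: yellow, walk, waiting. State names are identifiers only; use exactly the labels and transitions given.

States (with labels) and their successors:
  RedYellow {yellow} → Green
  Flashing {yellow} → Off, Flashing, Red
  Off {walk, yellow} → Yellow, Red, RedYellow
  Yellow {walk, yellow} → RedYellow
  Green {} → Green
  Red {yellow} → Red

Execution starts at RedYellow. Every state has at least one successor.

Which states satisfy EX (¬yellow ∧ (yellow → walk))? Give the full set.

{RedYellow, Green}

States satisfying ¬yellow ∧ (yellow → walk): {Green}.
States satisfying EX (¬yellow ∧ (yellow → walk)): {RedYellow, Green}.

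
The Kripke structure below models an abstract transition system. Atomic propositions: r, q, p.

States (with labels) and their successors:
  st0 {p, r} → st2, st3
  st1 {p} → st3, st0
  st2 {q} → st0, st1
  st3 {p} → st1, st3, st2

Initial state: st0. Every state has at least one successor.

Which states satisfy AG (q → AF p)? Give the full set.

States satisfying q → AF p: {st0, st1, st2, st3}.
States satisfying AG (q → AF p): {st0, st1, st2, st3}.

{st0, st1, st2, st3}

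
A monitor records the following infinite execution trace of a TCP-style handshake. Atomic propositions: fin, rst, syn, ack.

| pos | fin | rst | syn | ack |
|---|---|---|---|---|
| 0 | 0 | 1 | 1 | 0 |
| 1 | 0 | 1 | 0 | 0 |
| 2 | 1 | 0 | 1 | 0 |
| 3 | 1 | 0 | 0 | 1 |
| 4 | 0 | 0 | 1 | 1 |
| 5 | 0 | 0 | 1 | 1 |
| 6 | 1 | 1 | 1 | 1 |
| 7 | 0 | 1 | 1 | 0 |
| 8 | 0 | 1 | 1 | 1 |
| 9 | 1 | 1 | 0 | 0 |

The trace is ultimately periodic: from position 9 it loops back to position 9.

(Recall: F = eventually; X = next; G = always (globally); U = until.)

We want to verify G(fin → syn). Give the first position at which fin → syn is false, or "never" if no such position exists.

3

Check fin → syn at each position in order: 0 ✓, 1 ✓, 2 ✓.
At position 3 the labels are {ack, fin}, so fin → syn is false there. This is the first violation.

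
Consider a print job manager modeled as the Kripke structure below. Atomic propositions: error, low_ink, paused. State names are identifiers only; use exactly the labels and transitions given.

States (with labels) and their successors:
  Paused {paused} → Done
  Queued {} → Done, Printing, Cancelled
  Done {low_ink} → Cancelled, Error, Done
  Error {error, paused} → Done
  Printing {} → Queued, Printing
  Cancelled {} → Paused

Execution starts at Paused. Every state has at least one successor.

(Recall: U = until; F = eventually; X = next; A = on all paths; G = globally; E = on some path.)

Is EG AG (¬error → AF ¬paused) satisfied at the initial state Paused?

Yes

States satisfying AG (¬error → AF ¬paused): {Paused, Queued, Done, Error, Printing, Cancelled}.
States satisfying EG AG (¬error → AF ¬paused): {Paused, Queued, Done, Error, Printing, Cancelled}.
Paused ∈ Sat(EG AG (¬error → AF ¬paused)).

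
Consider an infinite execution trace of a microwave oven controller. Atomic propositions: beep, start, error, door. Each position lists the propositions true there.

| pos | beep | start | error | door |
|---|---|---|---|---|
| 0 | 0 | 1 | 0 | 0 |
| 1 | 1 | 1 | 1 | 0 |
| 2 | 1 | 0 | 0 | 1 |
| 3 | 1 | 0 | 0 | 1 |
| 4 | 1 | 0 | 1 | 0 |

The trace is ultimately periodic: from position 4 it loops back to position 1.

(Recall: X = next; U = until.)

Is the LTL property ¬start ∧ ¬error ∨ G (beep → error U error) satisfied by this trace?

No

beep → error U error must hold at every position from 0 onward. It fails at position 2, so G (beep → error U error) is false.
Positions where beep holds: 1, 2, 3, 4.
Check error U error at each: 1→ok, 2→fails, 3→fails, 4→ok.
At position 0: ¬start ∧ ¬error is false; G (beep → error U error) is false; so ¬start ∧ ¬error ∨ G (beep → error U error) is false.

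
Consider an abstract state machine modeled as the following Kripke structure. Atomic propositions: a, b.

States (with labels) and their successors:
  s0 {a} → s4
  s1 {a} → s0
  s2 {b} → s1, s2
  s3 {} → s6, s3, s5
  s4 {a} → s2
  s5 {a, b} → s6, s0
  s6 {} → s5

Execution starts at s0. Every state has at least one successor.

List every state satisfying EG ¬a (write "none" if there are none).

States satisfying ¬a: {s2, s3, s6}.
States satisfying EG ¬a: {s2, s3}.

{s2, s3}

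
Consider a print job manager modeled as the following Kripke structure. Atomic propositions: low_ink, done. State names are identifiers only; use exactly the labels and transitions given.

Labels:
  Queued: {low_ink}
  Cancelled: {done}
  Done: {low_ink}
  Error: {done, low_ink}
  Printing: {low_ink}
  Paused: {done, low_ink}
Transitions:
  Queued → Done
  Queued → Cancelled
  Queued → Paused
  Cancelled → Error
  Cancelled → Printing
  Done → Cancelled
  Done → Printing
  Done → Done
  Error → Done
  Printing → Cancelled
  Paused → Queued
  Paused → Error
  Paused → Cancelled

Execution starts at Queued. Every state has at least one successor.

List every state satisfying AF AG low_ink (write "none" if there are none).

none

States satisfying AG low_ink: ∅.
States satisfying AF AG low_ink: ∅.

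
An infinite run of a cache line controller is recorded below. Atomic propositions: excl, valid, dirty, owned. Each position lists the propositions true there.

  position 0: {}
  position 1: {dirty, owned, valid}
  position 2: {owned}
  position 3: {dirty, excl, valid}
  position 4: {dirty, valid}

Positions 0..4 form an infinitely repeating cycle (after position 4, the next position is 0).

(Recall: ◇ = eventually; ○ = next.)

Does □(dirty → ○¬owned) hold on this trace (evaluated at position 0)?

No

dirty → ○¬owned must hold at every position from 0 onward. It fails at position 1, so □(dirty → ○¬owned) is false.
Positions where dirty holds: 1, 3, 4.
Check ○¬owned at each: 1→fails, 3→ok, 4→ok.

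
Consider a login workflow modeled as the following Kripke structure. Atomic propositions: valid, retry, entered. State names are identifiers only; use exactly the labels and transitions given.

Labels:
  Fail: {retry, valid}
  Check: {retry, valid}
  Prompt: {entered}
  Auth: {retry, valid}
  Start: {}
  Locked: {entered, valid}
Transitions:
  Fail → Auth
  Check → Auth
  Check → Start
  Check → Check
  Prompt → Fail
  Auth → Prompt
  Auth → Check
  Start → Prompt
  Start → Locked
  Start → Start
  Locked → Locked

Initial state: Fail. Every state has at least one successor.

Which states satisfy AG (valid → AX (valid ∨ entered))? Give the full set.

{Locked}

States satisfying valid → AX (valid ∨ entered): {Fail, Prompt, Auth, Start, Locked}.
States satisfying AG (valid → AX (valid ∨ entered)): {Locked}.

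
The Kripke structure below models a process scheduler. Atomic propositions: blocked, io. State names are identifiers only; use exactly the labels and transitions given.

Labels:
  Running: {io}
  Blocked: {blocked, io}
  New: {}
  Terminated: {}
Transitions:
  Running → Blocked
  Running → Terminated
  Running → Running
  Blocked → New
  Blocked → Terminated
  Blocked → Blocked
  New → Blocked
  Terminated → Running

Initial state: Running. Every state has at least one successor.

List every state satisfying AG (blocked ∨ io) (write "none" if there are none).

States satisfying blocked ∨ io: {Running, Blocked}.
States satisfying AG (blocked ∨ io): ∅.

none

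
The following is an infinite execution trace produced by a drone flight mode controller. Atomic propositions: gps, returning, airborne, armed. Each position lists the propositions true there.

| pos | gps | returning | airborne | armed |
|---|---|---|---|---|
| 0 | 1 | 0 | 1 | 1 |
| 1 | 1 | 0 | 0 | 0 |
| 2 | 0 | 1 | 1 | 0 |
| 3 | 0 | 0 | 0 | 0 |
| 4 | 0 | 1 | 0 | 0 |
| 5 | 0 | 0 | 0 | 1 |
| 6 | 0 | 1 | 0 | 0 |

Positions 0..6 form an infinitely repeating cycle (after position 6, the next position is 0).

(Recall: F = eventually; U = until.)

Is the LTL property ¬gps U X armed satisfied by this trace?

No

Walking from position 0: at position 0, X armed has not yet held and ¬gps fails, so ¬gps U X armed is false.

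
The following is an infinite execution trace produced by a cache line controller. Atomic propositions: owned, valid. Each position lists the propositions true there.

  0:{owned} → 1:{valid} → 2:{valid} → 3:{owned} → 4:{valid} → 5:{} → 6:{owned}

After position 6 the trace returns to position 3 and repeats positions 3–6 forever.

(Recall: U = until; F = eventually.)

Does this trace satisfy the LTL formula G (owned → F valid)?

owned → F valid holds at every position 0..6, and those are all positions ever visited, so G (owned → F valid) holds.
Positions where owned holds: 0, 3, 6.
Check F valid at each: 0→ok, 3→ok, 6→ok.

Satisfied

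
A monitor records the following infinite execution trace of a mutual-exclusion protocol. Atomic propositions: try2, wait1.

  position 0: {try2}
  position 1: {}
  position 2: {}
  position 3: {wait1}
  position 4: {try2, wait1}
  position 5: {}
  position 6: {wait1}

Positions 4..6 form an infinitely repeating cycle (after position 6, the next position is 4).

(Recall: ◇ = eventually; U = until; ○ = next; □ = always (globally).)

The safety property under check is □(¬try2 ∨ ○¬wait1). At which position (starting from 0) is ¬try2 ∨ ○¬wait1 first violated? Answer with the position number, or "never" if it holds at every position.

never

¬try2 ∨ ○¬wait1 holds at every position 0..6, and those are all the positions the trace ever visits, so the invariant □(¬try2 ∨ ○¬wait1) is never violated.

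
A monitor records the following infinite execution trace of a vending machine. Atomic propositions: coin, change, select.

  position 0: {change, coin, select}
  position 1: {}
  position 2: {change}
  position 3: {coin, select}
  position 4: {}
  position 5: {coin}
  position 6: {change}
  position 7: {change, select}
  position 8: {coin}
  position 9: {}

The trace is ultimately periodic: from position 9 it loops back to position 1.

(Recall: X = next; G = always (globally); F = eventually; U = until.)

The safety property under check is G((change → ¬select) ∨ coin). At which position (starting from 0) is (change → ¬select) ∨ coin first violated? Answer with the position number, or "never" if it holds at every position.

Check (change → ¬select) ∨ coin at each position in order: 0 ✓, 1 ✓, 2 ✓, 3 ✓, 4 ✓, 5 ✓, 6 ✓.
At position 7 the labels are {change, select}, so (change → ¬select) ∨ coin is false there. This is the first violation.

7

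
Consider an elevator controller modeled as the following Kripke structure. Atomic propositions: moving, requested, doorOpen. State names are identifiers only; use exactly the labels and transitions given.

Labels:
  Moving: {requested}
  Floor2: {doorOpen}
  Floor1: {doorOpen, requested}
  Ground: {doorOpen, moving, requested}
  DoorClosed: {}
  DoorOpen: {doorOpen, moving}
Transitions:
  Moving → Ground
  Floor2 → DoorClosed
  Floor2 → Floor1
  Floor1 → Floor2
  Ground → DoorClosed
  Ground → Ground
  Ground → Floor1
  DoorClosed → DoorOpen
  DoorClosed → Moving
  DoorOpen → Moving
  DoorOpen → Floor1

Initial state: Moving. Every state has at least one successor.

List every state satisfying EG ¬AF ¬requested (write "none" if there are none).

{Moving, Ground}

States satisfying ¬AF ¬requested: {Moving, Ground}.
States satisfying EG ¬AF ¬requested: {Moving, Ground}.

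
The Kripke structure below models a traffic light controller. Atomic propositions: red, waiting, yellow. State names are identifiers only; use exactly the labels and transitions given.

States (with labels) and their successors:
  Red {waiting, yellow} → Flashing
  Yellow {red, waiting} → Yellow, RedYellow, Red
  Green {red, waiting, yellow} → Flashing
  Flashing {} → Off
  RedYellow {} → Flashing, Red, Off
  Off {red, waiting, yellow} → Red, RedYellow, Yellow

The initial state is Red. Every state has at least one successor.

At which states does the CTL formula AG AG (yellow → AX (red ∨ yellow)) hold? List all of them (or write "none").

States satisfying AG (yellow → AX (red ∨ yellow)): ∅.
States satisfying AG AG (yellow → AX (red ∨ yellow)): ∅.

none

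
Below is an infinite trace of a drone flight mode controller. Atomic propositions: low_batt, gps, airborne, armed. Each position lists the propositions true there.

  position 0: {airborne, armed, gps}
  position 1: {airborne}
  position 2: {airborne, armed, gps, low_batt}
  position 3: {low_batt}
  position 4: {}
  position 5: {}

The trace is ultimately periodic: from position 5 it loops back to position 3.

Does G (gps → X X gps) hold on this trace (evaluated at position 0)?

Violated

gps → X X gps must hold at every position from 0 onward. It fails at position 2, so G (gps → X X gps) is false.
Positions where gps holds: 0, 2.
Check X X gps at each: 0→ok, 2→fails.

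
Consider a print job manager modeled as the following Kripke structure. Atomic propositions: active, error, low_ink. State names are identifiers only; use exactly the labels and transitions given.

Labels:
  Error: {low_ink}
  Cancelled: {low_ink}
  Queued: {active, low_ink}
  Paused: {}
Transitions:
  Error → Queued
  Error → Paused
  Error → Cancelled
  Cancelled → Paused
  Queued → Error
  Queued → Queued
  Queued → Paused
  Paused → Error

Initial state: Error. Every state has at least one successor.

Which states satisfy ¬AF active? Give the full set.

{Error, Cancelled, Paused}

States satisfying active: {Queued}.
States satisfying AF active: {Queued}.
States satisfying ¬AF active: {Error, Cancelled, Paused}.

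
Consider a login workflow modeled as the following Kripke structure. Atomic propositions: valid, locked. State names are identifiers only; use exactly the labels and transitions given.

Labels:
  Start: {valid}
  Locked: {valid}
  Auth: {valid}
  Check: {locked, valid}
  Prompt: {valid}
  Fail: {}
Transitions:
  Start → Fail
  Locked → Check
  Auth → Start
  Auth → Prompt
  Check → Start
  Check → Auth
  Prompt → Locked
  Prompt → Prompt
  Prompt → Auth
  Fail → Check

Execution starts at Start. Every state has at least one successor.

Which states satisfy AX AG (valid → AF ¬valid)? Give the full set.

States satisfying AG (valid → AF ¬valid): ∅.
States satisfying AX AG (valid → AF ¬valid): ∅.

none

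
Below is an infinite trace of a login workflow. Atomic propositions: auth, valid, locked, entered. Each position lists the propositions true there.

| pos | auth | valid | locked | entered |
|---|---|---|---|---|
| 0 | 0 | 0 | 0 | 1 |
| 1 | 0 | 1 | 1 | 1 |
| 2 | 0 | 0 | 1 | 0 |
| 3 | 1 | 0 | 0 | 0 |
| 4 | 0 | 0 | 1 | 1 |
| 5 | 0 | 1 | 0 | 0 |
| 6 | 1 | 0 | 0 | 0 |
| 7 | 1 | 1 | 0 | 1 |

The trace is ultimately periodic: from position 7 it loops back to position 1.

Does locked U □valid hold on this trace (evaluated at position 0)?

Walking from position 0: at position 0, □valid has not yet held and locked fails, so locked U □valid is false.

Violated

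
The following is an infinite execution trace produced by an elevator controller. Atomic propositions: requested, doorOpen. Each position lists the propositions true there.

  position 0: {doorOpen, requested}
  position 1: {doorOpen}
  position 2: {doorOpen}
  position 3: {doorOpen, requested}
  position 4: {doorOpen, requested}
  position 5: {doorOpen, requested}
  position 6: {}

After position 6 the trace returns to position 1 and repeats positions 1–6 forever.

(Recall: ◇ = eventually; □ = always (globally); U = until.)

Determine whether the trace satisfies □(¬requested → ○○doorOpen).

Holds

¬requested → ○○doorOpen holds at every position 0..6, and those are all positions ever visited, so □(¬requested → ○○doorOpen) holds.
Positions where ¬requested holds: 1, 2, 6.
Check ○○doorOpen at each: 1→ok, 2→ok, 6→ok.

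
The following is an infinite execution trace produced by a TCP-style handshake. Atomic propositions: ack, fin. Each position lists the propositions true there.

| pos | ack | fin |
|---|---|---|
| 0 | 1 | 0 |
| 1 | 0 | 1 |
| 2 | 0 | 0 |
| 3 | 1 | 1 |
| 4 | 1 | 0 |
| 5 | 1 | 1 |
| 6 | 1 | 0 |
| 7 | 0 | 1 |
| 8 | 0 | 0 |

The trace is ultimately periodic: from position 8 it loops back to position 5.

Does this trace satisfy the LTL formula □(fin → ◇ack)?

Yes

fin → ◇ack holds at every position 0..8, and those are all positions ever visited, so □(fin → ◇ack) holds.
Positions where fin holds: 1, 3, 5, 7.
Check ◇ack at each: 1→ok, 3→ok, 5→ok, 7→ok.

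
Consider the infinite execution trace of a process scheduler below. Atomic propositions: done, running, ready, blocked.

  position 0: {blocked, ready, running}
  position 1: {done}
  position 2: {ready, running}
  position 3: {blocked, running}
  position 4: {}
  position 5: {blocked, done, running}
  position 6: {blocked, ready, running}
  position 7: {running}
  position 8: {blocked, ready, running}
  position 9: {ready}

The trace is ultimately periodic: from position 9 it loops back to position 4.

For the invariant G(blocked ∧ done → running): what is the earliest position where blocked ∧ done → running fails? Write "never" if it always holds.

never

blocked ∧ done → running holds at every position 0..9, and those are all the positions the trace ever visits, so the invariant G(blocked ∧ done → running) is never violated.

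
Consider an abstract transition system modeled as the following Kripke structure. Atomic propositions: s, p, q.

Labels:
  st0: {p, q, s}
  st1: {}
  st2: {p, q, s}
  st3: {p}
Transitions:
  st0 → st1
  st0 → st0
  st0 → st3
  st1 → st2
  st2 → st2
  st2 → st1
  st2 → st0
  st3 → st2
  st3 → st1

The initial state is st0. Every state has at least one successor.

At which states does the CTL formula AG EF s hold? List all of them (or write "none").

States satisfying EF s: {st0, st1, st2, st3}.
States satisfying AG EF s: {st0, st1, st2, st3}.

{st0, st1, st2, st3}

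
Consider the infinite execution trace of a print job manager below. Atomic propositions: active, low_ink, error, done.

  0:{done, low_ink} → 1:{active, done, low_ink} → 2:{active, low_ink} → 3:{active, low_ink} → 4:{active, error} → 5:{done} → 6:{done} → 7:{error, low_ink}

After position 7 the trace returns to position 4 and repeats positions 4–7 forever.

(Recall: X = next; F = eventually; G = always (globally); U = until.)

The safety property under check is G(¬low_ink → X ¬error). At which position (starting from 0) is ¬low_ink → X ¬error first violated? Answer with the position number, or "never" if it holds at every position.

Check ¬low_ink → X ¬error at each position in order: 0 ✓, 1 ✓, 2 ✓, 3 ✓, 4 ✓, 5 ✓.
At position 6 the labels are {done} and the next position 7 has {error, low_ink}, so ¬low_ink → X ¬error is false there. This is the first violation.

6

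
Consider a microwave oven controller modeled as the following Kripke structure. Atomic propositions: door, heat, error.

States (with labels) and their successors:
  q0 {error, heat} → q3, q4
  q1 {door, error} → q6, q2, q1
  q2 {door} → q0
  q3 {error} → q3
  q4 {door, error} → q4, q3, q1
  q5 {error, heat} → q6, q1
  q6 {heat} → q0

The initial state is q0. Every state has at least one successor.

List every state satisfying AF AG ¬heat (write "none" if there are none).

{q3}

States satisfying AG ¬heat: {q3}.
States satisfying AF AG ¬heat: {q3}.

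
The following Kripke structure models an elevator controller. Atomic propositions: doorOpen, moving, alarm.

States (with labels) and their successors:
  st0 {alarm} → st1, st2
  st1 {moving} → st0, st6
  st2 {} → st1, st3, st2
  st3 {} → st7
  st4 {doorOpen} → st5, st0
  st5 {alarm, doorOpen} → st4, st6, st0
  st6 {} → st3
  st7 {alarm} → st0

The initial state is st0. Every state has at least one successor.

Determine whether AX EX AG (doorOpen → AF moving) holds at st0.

States satisfying EX AG (doorOpen → AF moving): {st0, st1, st2, st3, st4, st5, st6, st7}.
States satisfying AX EX AG (doorOpen → AF moving): {st0, st1, st2, st3, st4, st5, st6, st7}.
st0 ∈ Sat(AX EX AG (doorOpen → AF moving)).

Holds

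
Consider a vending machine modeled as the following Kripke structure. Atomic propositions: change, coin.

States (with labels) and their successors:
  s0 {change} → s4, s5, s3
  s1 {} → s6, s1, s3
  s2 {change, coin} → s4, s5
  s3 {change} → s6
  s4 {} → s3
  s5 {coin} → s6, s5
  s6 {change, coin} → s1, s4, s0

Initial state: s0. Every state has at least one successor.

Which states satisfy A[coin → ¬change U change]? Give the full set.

{s0, s2, s3, s4, s6}

States satisfying coin → ¬change: {s0, s1, s3, s4, s5}.
States satisfying change: {s0, s2, s3, s6}.
States satisfying A[coin → ¬change U change]: {s0, s2, s3, s4, s6}.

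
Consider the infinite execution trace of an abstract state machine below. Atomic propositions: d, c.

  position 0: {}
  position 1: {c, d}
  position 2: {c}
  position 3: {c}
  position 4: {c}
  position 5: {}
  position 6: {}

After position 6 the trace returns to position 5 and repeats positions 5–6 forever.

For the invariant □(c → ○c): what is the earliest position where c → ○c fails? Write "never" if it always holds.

Check c → ○c at each position in order: 0 ✓, 1 ✓, 2 ✓, 3 ✓.
At position 4 the labels are {c} and the next position 5 has {}, so c → ○c is false there. This is the first violation.

4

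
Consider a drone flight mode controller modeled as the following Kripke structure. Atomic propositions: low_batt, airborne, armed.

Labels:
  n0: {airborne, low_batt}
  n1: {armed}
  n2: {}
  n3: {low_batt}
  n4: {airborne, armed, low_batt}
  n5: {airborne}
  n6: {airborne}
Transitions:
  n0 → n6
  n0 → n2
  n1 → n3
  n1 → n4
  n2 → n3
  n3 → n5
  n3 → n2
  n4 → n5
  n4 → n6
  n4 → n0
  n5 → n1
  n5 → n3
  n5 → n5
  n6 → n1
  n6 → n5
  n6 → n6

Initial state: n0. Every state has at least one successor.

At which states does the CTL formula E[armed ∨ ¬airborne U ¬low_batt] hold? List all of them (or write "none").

States satisfying armed ∨ ¬airborne: {n1, n2, n3, n4}.
States satisfying ¬low_batt: {n1, n2, n5, n6}.
States satisfying E[armed ∨ ¬airborne U ¬low_batt]: {n1, n2, n3, n4, n5, n6}.

{n1, n2, n3, n4, n5, n6}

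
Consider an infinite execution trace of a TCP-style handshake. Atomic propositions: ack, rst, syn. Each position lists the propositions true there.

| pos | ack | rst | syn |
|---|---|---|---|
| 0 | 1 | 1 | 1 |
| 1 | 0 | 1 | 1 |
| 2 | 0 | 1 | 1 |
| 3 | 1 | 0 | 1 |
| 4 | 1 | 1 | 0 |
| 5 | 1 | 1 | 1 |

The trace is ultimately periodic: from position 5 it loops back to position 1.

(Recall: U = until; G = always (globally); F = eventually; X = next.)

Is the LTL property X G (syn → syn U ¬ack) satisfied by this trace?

The position after 0 is 1; G (syn → syn U ¬ack) is false there.

No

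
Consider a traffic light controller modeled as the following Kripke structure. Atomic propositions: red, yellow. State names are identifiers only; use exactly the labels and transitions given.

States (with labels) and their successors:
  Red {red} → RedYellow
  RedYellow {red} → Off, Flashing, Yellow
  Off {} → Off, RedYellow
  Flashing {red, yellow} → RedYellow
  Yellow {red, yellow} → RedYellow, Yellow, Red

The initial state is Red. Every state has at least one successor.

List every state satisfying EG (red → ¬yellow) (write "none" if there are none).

{Red, RedYellow, Off}

States satisfying red → ¬yellow: {Red, RedYellow, Off}.
States satisfying EG (red → ¬yellow): {Red, RedYellow, Off}.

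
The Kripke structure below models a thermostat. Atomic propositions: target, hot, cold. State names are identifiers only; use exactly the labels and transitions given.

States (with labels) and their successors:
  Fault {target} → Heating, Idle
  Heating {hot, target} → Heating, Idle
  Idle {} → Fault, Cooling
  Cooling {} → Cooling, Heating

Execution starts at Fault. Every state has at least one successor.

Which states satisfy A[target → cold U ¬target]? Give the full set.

{Idle, Cooling}

States satisfying target → cold: {Idle, Cooling}.
States satisfying ¬target: {Idle, Cooling}.
States satisfying A[target → cold U ¬target]: {Idle, Cooling}.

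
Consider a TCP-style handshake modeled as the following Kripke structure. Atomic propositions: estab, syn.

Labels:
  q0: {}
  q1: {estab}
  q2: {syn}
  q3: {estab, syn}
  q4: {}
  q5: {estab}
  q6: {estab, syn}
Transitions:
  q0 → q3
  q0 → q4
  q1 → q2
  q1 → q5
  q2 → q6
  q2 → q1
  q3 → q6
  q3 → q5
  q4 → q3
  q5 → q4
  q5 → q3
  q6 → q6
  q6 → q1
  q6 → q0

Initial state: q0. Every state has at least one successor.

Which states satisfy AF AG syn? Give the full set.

none

States satisfying AG syn: ∅.
States satisfying AF AG syn: ∅.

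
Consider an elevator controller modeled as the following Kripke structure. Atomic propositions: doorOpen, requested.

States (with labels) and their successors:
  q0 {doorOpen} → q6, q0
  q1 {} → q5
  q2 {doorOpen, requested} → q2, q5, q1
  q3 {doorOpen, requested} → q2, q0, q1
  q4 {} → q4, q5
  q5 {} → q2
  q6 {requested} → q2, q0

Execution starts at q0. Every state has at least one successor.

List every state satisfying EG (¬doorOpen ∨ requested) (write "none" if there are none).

{q1, q2, q3, q4, q5, q6}

States satisfying ¬doorOpen ∨ requested: {q1, q2, q3, q4, q5, q6}.
States satisfying EG (¬doorOpen ∨ requested): {q1, q2, q3, q4, q5, q6}.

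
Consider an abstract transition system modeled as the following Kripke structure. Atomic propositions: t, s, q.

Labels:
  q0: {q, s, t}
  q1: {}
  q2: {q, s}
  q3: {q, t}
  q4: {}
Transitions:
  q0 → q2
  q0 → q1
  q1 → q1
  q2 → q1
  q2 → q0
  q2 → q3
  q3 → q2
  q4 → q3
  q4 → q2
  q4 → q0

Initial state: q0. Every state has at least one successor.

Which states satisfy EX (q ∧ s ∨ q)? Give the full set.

States satisfying q ∧ s ∨ q: {q0, q2, q3}.
States satisfying EX (q ∧ s ∨ q): {q0, q2, q3, q4}.

{q0, q2, q3, q4}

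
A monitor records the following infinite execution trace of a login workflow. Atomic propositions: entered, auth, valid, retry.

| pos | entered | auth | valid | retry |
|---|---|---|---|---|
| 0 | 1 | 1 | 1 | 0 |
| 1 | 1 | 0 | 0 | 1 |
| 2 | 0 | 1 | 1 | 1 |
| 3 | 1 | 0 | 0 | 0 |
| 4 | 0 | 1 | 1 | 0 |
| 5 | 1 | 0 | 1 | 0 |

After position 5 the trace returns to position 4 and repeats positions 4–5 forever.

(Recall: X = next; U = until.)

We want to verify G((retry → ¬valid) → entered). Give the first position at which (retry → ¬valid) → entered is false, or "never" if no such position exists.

4

Check (retry → ¬valid) → entered at each position in order: 0 ✓, 1 ✓, 2 ✓, 3 ✓.
At position 4 the labels are {auth, valid}, so (retry → ¬valid) → entered is false there. This is the first violation.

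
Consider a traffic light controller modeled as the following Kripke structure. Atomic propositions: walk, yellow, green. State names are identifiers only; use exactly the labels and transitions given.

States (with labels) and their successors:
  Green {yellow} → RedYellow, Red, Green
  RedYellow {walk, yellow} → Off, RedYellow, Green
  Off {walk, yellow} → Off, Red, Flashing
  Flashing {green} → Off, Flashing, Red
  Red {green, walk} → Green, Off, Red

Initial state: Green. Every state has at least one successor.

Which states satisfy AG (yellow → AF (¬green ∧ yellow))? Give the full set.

{Green, RedYellow, Off, Flashing, Red}

States satisfying yellow → AF (¬green ∧ yellow): {Green, RedYellow, Off, Flashing, Red}.
States satisfying AG (yellow → AF (¬green ∧ yellow)): {Green, RedYellow, Off, Flashing, Red}.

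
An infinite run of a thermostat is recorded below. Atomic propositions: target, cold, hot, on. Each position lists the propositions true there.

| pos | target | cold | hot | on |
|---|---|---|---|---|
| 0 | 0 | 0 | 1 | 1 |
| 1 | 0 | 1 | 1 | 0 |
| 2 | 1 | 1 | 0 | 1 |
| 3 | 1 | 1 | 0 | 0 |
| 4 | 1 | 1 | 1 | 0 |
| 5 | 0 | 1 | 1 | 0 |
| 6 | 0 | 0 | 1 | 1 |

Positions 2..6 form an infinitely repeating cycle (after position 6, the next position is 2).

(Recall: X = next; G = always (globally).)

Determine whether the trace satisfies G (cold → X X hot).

cold → X X hot must hold at every position from 0 onward. It fails at position 1, so G (cold → X X hot) is false.
Positions where cold holds: 1, 2, 3, 4, 5.
Check X X hot at each: 1→fails, 2→ok, 3→ok, 4→ok, 5→fails.

Violated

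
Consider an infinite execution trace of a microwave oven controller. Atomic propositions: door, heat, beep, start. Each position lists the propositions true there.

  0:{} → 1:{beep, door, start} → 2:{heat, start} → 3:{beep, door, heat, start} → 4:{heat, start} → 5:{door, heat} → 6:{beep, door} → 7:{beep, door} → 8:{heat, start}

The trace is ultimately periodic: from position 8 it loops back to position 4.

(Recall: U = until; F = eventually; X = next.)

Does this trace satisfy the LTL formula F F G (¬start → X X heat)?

Does not hold

F G (¬start → X X heat) is false at every position 0..8, so it never becomes true and F F G (¬start → X X heat) fails.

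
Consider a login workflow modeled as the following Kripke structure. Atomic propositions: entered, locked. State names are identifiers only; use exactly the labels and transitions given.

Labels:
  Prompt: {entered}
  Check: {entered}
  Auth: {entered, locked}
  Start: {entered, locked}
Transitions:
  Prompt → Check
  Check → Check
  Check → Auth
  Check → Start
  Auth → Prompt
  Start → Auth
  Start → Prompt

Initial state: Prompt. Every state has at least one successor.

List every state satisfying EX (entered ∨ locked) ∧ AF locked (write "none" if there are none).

States satisfying entered ∨ locked: {Prompt, Check, Auth, Start}.
States satisfying EX (entered ∨ locked): {Prompt, Check, Auth, Start}.
States satisfying locked: {Auth, Start}.
States satisfying AF locked: {Auth, Start}.
States satisfying EX (entered ∨ locked) ∧ AF locked: {Auth, Start}.

{Auth, Start}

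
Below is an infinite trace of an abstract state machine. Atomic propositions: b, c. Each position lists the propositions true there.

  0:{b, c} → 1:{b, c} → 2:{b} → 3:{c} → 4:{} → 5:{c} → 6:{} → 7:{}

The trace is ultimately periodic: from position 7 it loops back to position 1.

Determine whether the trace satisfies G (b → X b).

b → X b must hold at every position from 0 onward. It fails at position 2, so G (b → X b) is false.
Positions where b holds: 0, 1, 2.
Check X b at each: 0→ok, 1→ok, 2→fails.

No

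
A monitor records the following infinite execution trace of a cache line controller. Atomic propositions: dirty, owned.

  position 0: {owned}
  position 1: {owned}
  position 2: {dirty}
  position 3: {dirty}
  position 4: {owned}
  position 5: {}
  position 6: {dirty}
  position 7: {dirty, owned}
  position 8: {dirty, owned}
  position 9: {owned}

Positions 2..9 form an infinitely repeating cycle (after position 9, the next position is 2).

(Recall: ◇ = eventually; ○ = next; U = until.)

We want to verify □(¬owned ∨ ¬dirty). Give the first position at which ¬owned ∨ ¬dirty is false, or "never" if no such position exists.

Check ¬owned ∨ ¬dirty at each position in order: 0 ✓, 1 ✓, 2 ✓, 3 ✓, 4 ✓, 5 ✓, 6 ✓.
At position 7 the labels are {dirty, owned}, so ¬owned ∨ ¬dirty is false there. This is the first violation.

7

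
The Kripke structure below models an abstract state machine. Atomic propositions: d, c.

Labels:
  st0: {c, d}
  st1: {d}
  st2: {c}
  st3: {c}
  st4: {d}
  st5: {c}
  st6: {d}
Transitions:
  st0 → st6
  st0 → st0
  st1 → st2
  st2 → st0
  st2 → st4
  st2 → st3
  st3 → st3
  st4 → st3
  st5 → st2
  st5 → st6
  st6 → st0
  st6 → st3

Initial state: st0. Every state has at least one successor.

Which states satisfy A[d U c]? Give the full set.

States satisfying d: {st0, st1, st4, st6}.
States satisfying c: {st0, st2, st3, st5}.
States satisfying A[d U c]: {st0, st1, st2, st3, st4, st5, st6}.

{st0, st1, st2, st3, st4, st5, st6}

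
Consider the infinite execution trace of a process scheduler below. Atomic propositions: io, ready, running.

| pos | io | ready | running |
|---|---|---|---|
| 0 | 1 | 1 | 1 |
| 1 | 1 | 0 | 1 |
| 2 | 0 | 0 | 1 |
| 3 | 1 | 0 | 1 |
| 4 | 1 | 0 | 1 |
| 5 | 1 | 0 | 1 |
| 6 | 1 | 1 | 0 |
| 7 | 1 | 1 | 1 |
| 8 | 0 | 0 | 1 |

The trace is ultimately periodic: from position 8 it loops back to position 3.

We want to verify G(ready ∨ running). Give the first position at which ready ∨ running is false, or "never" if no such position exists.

never

ready ∨ running holds at every position 0..8, and those are all the positions the trace ever visits, so the invariant G(ready ∨ running) is never violated.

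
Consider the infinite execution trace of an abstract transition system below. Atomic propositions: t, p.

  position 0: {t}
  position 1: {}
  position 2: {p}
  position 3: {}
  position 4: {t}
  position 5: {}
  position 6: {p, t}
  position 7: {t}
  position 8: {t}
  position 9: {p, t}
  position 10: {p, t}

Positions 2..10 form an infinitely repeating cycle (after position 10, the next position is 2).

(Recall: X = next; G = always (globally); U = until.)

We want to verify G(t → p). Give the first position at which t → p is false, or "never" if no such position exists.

At position 0 the labels are {t}, so t → p is false there. This is the first violation.

0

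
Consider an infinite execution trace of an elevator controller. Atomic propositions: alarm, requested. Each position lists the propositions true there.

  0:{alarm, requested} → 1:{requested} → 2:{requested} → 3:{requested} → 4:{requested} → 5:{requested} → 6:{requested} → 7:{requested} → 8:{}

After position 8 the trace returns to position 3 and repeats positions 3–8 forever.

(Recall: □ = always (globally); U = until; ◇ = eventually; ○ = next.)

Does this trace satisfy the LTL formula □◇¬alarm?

◇¬alarm holds at every position 0..8, and those are all positions ever visited, so □◇¬alarm holds.

Yes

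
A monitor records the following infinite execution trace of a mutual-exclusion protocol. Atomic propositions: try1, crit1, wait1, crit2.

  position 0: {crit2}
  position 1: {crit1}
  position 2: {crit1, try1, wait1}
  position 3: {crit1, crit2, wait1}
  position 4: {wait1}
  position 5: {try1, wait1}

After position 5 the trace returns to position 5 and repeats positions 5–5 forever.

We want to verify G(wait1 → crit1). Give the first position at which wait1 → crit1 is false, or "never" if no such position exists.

Check wait1 → crit1 at each position in order: 0 ✓, 1 ✓, 2 ✓, 3 ✓.
At position 4 the labels are {wait1}, so wait1 → crit1 is false there. This is the first violation.

4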